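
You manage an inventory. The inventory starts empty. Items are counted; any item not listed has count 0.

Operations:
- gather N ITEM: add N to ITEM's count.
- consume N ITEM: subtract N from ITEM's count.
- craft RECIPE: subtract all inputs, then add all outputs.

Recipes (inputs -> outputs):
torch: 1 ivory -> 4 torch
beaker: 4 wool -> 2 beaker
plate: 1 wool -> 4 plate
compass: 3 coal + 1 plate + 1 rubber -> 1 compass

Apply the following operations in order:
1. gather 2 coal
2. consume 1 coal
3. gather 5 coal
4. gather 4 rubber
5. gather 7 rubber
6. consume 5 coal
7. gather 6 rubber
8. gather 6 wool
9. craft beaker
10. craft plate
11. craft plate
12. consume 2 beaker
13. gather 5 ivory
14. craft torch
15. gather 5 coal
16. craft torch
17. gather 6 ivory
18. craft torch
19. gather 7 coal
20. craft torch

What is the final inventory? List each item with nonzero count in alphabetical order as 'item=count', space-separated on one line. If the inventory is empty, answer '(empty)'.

Answer: coal=13 ivory=7 plate=8 rubber=17 torch=16

Derivation:
After 1 (gather 2 coal): coal=2
After 2 (consume 1 coal): coal=1
After 3 (gather 5 coal): coal=6
After 4 (gather 4 rubber): coal=6 rubber=4
After 5 (gather 7 rubber): coal=6 rubber=11
After 6 (consume 5 coal): coal=1 rubber=11
After 7 (gather 6 rubber): coal=1 rubber=17
After 8 (gather 6 wool): coal=1 rubber=17 wool=6
After 9 (craft beaker): beaker=2 coal=1 rubber=17 wool=2
After 10 (craft plate): beaker=2 coal=1 plate=4 rubber=17 wool=1
After 11 (craft plate): beaker=2 coal=1 plate=8 rubber=17
After 12 (consume 2 beaker): coal=1 plate=8 rubber=17
After 13 (gather 5 ivory): coal=1 ivory=5 plate=8 rubber=17
After 14 (craft torch): coal=1 ivory=4 plate=8 rubber=17 torch=4
After 15 (gather 5 coal): coal=6 ivory=4 plate=8 rubber=17 torch=4
After 16 (craft torch): coal=6 ivory=3 plate=8 rubber=17 torch=8
After 17 (gather 6 ivory): coal=6 ivory=9 plate=8 rubber=17 torch=8
After 18 (craft torch): coal=6 ivory=8 plate=8 rubber=17 torch=12
After 19 (gather 7 coal): coal=13 ivory=8 plate=8 rubber=17 torch=12
After 20 (craft torch): coal=13 ivory=7 plate=8 rubber=17 torch=16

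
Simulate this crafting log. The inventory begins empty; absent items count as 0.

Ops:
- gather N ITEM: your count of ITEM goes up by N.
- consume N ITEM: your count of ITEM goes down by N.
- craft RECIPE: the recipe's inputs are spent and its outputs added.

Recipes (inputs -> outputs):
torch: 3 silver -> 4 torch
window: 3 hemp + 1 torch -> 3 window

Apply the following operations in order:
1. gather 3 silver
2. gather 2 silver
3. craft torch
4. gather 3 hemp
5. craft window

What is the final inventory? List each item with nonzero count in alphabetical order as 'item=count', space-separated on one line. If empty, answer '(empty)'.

Answer: silver=2 torch=3 window=3

Derivation:
After 1 (gather 3 silver): silver=3
After 2 (gather 2 silver): silver=5
After 3 (craft torch): silver=2 torch=4
After 4 (gather 3 hemp): hemp=3 silver=2 torch=4
After 5 (craft window): silver=2 torch=3 window=3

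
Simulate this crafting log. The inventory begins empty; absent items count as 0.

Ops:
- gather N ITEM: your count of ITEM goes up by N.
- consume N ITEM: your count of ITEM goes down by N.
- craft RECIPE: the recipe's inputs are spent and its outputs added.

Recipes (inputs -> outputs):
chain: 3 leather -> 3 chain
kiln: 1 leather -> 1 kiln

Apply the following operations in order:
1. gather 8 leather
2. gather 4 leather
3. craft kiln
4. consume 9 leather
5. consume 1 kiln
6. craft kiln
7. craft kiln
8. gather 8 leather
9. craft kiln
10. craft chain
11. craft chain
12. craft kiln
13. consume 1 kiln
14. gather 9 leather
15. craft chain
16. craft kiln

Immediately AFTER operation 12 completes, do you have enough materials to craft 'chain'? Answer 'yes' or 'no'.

After 1 (gather 8 leather): leather=8
After 2 (gather 4 leather): leather=12
After 3 (craft kiln): kiln=1 leather=11
After 4 (consume 9 leather): kiln=1 leather=2
After 5 (consume 1 kiln): leather=2
After 6 (craft kiln): kiln=1 leather=1
After 7 (craft kiln): kiln=2
After 8 (gather 8 leather): kiln=2 leather=8
After 9 (craft kiln): kiln=3 leather=7
After 10 (craft chain): chain=3 kiln=3 leather=4
After 11 (craft chain): chain=6 kiln=3 leather=1
After 12 (craft kiln): chain=6 kiln=4

Answer: no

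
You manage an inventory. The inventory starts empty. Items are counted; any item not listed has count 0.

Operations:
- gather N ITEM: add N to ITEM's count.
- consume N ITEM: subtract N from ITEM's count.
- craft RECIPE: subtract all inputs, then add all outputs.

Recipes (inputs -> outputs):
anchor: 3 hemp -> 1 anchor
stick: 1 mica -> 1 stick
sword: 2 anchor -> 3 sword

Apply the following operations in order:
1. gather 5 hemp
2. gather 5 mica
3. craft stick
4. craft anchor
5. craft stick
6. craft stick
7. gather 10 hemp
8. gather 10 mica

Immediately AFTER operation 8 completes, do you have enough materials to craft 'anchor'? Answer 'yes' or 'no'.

Answer: yes

Derivation:
After 1 (gather 5 hemp): hemp=5
After 2 (gather 5 mica): hemp=5 mica=5
After 3 (craft stick): hemp=5 mica=4 stick=1
After 4 (craft anchor): anchor=1 hemp=2 mica=4 stick=1
After 5 (craft stick): anchor=1 hemp=2 mica=3 stick=2
After 6 (craft stick): anchor=1 hemp=2 mica=2 stick=3
After 7 (gather 10 hemp): anchor=1 hemp=12 mica=2 stick=3
After 8 (gather 10 mica): anchor=1 hemp=12 mica=12 stick=3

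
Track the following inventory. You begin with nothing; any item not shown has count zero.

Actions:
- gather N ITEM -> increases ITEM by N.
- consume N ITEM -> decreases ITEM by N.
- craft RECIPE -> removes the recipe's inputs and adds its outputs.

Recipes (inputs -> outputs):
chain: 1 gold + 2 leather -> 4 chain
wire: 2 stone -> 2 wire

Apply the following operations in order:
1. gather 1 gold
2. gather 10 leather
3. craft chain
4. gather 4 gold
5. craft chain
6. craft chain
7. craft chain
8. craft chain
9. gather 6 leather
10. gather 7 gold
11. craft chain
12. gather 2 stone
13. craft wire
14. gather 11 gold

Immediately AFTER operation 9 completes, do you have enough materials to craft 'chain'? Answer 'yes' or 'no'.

After 1 (gather 1 gold): gold=1
After 2 (gather 10 leather): gold=1 leather=10
After 3 (craft chain): chain=4 leather=8
After 4 (gather 4 gold): chain=4 gold=4 leather=8
After 5 (craft chain): chain=8 gold=3 leather=6
After 6 (craft chain): chain=12 gold=2 leather=4
After 7 (craft chain): chain=16 gold=1 leather=2
After 8 (craft chain): chain=20
After 9 (gather 6 leather): chain=20 leather=6

Answer: no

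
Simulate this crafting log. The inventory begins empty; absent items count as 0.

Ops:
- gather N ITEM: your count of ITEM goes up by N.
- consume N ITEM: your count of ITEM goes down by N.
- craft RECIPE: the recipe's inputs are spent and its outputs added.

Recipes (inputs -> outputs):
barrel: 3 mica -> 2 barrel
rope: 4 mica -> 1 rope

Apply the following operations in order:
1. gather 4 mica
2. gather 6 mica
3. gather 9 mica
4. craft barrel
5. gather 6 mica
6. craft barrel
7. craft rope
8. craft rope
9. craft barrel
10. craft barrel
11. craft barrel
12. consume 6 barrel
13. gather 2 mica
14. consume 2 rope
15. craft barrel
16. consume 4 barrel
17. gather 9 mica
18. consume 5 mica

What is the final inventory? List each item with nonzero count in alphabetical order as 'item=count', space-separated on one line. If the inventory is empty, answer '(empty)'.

Answer: barrel=2 mica=5

Derivation:
After 1 (gather 4 mica): mica=4
After 2 (gather 6 mica): mica=10
After 3 (gather 9 mica): mica=19
After 4 (craft barrel): barrel=2 mica=16
After 5 (gather 6 mica): barrel=2 mica=22
After 6 (craft barrel): barrel=4 mica=19
After 7 (craft rope): barrel=4 mica=15 rope=1
After 8 (craft rope): barrel=4 mica=11 rope=2
After 9 (craft barrel): barrel=6 mica=8 rope=2
After 10 (craft barrel): barrel=8 mica=5 rope=2
After 11 (craft barrel): barrel=10 mica=2 rope=2
After 12 (consume 6 barrel): barrel=4 mica=2 rope=2
After 13 (gather 2 mica): barrel=4 mica=4 rope=2
After 14 (consume 2 rope): barrel=4 mica=4
After 15 (craft barrel): barrel=6 mica=1
After 16 (consume 4 barrel): barrel=2 mica=1
After 17 (gather 9 mica): barrel=2 mica=10
After 18 (consume 5 mica): barrel=2 mica=5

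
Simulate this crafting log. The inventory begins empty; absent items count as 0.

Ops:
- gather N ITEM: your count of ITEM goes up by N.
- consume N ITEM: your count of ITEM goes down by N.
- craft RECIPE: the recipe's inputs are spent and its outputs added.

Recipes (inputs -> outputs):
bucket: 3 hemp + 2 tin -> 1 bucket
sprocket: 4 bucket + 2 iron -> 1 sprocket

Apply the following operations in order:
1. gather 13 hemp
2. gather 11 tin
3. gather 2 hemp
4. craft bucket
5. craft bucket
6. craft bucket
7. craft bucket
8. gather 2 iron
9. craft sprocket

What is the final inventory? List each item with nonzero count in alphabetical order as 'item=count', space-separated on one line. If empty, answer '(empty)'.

Answer: hemp=3 sprocket=1 tin=3

Derivation:
After 1 (gather 13 hemp): hemp=13
After 2 (gather 11 tin): hemp=13 tin=11
After 3 (gather 2 hemp): hemp=15 tin=11
After 4 (craft bucket): bucket=1 hemp=12 tin=9
After 5 (craft bucket): bucket=2 hemp=9 tin=7
After 6 (craft bucket): bucket=3 hemp=6 tin=5
After 7 (craft bucket): bucket=4 hemp=3 tin=3
After 8 (gather 2 iron): bucket=4 hemp=3 iron=2 tin=3
After 9 (craft sprocket): hemp=3 sprocket=1 tin=3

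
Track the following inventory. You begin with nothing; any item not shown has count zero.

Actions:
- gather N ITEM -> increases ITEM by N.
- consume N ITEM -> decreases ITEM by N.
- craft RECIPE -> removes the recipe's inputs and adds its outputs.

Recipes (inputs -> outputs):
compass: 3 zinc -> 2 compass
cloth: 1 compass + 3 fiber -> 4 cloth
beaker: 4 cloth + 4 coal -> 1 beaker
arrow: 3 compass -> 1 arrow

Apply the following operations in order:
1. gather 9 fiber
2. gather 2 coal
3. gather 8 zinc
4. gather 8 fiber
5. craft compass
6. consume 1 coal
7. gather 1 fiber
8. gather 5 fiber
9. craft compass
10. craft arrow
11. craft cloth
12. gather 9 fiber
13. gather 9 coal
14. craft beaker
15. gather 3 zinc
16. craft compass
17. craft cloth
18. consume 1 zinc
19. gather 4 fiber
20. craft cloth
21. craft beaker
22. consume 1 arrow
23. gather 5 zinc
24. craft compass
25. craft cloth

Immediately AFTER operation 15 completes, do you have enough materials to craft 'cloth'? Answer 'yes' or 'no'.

After 1 (gather 9 fiber): fiber=9
After 2 (gather 2 coal): coal=2 fiber=9
After 3 (gather 8 zinc): coal=2 fiber=9 zinc=8
After 4 (gather 8 fiber): coal=2 fiber=17 zinc=8
After 5 (craft compass): coal=2 compass=2 fiber=17 zinc=5
After 6 (consume 1 coal): coal=1 compass=2 fiber=17 zinc=5
After 7 (gather 1 fiber): coal=1 compass=2 fiber=18 zinc=5
After 8 (gather 5 fiber): coal=1 compass=2 fiber=23 zinc=5
After 9 (craft compass): coal=1 compass=4 fiber=23 zinc=2
After 10 (craft arrow): arrow=1 coal=1 compass=1 fiber=23 zinc=2
After 11 (craft cloth): arrow=1 cloth=4 coal=1 fiber=20 zinc=2
After 12 (gather 9 fiber): arrow=1 cloth=4 coal=1 fiber=29 zinc=2
After 13 (gather 9 coal): arrow=1 cloth=4 coal=10 fiber=29 zinc=2
After 14 (craft beaker): arrow=1 beaker=1 coal=6 fiber=29 zinc=2
After 15 (gather 3 zinc): arrow=1 beaker=1 coal=6 fiber=29 zinc=5

Answer: no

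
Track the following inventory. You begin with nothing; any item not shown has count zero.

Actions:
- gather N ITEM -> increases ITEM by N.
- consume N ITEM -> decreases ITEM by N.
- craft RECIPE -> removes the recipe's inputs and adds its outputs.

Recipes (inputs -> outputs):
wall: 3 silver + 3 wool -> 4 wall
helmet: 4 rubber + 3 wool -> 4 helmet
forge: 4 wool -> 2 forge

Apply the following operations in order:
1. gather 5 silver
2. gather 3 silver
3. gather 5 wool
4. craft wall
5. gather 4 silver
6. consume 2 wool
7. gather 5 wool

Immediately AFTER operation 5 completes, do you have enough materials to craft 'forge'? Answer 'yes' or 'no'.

Answer: no

Derivation:
After 1 (gather 5 silver): silver=5
After 2 (gather 3 silver): silver=8
After 3 (gather 5 wool): silver=8 wool=5
After 4 (craft wall): silver=5 wall=4 wool=2
After 5 (gather 4 silver): silver=9 wall=4 wool=2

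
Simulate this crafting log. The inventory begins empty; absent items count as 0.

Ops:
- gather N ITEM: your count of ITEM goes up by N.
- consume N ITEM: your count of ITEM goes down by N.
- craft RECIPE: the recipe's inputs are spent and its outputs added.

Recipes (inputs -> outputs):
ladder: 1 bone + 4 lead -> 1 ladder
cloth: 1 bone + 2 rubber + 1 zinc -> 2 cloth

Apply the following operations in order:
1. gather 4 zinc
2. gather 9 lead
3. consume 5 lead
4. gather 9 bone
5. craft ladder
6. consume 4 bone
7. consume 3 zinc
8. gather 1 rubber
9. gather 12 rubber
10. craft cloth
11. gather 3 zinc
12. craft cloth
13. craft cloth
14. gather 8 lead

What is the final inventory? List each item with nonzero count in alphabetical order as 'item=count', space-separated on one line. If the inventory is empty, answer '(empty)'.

Answer: bone=1 cloth=6 ladder=1 lead=8 rubber=7 zinc=1

Derivation:
After 1 (gather 4 zinc): zinc=4
After 2 (gather 9 lead): lead=9 zinc=4
After 3 (consume 5 lead): lead=4 zinc=4
After 4 (gather 9 bone): bone=9 lead=4 zinc=4
After 5 (craft ladder): bone=8 ladder=1 zinc=4
After 6 (consume 4 bone): bone=4 ladder=1 zinc=4
After 7 (consume 3 zinc): bone=4 ladder=1 zinc=1
After 8 (gather 1 rubber): bone=4 ladder=1 rubber=1 zinc=1
After 9 (gather 12 rubber): bone=4 ladder=1 rubber=13 zinc=1
After 10 (craft cloth): bone=3 cloth=2 ladder=1 rubber=11
After 11 (gather 3 zinc): bone=3 cloth=2 ladder=1 rubber=11 zinc=3
After 12 (craft cloth): bone=2 cloth=4 ladder=1 rubber=9 zinc=2
After 13 (craft cloth): bone=1 cloth=6 ladder=1 rubber=7 zinc=1
After 14 (gather 8 lead): bone=1 cloth=6 ladder=1 lead=8 rubber=7 zinc=1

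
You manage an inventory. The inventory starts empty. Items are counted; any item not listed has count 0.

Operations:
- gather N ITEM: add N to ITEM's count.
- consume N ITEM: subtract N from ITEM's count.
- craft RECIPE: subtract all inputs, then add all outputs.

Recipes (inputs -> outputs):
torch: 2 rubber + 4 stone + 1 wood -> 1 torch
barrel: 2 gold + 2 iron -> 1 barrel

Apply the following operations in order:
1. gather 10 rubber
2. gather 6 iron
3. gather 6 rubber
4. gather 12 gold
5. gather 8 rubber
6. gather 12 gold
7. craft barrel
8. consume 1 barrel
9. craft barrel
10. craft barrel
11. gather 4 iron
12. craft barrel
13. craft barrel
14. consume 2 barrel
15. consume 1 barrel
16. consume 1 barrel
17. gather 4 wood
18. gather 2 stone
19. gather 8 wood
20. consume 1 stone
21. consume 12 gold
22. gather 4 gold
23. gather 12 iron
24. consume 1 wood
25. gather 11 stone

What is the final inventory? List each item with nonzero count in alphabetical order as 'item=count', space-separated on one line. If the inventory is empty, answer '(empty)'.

After 1 (gather 10 rubber): rubber=10
After 2 (gather 6 iron): iron=6 rubber=10
After 3 (gather 6 rubber): iron=6 rubber=16
After 4 (gather 12 gold): gold=12 iron=6 rubber=16
After 5 (gather 8 rubber): gold=12 iron=6 rubber=24
After 6 (gather 12 gold): gold=24 iron=6 rubber=24
After 7 (craft barrel): barrel=1 gold=22 iron=4 rubber=24
After 8 (consume 1 barrel): gold=22 iron=4 rubber=24
After 9 (craft barrel): barrel=1 gold=20 iron=2 rubber=24
After 10 (craft barrel): barrel=2 gold=18 rubber=24
After 11 (gather 4 iron): barrel=2 gold=18 iron=4 rubber=24
After 12 (craft barrel): barrel=3 gold=16 iron=2 rubber=24
After 13 (craft barrel): barrel=4 gold=14 rubber=24
After 14 (consume 2 barrel): barrel=2 gold=14 rubber=24
After 15 (consume 1 barrel): barrel=1 gold=14 rubber=24
After 16 (consume 1 barrel): gold=14 rubber=24
After 17 (gather 4 wood): gold=14 rubber=24 wood=4
After 18 (gather 2 stone): gold=14 rubber=24 stone=2 wood=4
After 19 (gather 8 wood): gold=14 rubber=24 stone=2 wood=12
After 20 (consume 1 stone): gold=14 rubber=24 stone=1 wood=12
After 21 (consume 12 gold): gold=2 rubber=24 stone=1 wood=12
After 22 (gather 4 gold): gold=6 rubber=24 stone=1 wood=12
After 23 (gather 12 iron): gold=6 iron=12 rubber=24 stone=1 wood=12
After 24 (consume 1 wood): gold=6 iron=12 rubber=24 stone=1 wood=11
After 25 (gather 11 stone): gold=6 iron=12 rubber=24 stone=12 wood=11

Answer: gold=6 iron=12 rubber=24 stone=12 wood=11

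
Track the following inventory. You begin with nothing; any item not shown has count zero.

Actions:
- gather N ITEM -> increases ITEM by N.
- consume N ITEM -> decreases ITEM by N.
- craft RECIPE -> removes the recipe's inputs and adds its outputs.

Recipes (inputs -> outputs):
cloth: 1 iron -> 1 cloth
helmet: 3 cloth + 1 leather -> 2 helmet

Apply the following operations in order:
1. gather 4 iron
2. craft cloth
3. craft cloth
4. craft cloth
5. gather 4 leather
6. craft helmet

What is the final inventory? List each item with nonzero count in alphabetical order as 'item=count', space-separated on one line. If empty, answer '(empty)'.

After 1 (gather 4 iron): iron=4
After 2 (craft cloth): cloth=1 iron=3
After 3 (craft cloth): cloth=2 iron=2
After 4 (craft cloth): cloth=3 iron=1
After 5 (gather 4 leather): cloth=3 iron=1 leather=4
After 6 (craft helmet): helmet=2 iron=1 leather=3

Answer: helmet=2 iron=1 leather=3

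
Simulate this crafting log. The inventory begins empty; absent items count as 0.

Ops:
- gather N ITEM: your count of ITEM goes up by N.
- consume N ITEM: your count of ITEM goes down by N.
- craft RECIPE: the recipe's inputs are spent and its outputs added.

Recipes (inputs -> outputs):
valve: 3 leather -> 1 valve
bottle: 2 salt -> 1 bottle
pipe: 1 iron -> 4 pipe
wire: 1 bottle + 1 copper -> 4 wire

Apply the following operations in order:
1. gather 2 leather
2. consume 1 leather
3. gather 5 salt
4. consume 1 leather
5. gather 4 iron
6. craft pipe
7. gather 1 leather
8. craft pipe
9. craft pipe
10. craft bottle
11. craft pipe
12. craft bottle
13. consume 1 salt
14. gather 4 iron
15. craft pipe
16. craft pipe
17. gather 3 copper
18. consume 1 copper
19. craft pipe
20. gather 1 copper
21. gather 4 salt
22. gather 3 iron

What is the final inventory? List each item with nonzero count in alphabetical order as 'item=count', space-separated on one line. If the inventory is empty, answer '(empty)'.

After 1 (gather 2 leather): leather=2
After 2 (consume 1 leather): leather=1
After 3 (gather 5 salt): leather=1 salt=5
After 4 (consume 1 leather): salt=5
After 5 (gather 4 iron): iron=4 salt=5
After 6 (craft pipe): iron=3 pipe=4 salt=5
After 7 (gather 1 leather): iron=3 leather=1 pipe=4 salt=5
After 8 (craft pipe): iron=2 leather=1 pipe=8 salt=5
After 9 (craft pipe): iron=1 leather=1 pipe=12 salt=5
After 10 (craft bottle): bottle=1 iron=1 leather=1 pipe=12 salt=3
After 11 (craft pipe): bottle=1 leather=1 pipe=16 salt=3
After 12 (craft bottle): bottle=2 leather=1 pipe=16 salt=1
After 13 (consume 1 salt): bottle=2 leather=1 pipe=16
After 14 (gather 4 iron): bottle=2 iron=4 leather=1 pipe=16
After 15 (craft pipe): bottle=2 iron=3 leather=1 pipe=20
After 16 (craft pipe): bottle=2 iron=2 leather=1 pipe=24
After 17 (gather 3 copper): bottle=2 copper=3 iron=2 leather=1 pipe=24
After 18 (consume 1 copper): bottle=2 copper=2 iron=2 leather=1 pipe=24
After 19 (craft pipe): bottle=2 copper=2 iron=1 leather=1 pipe=28
After 20 (gather 1 copper): bottle=2 copper=3 iron=1 leather=1 pipe=28
After 21 (gather 4 salt): bottle=2 copper=3 iron=1 leather=1 pipe=28 salt=4
After 22 (gather 3 iron): bottle=2 copper=3 iron=4 leather=1 pipe=28 salt=4

Answer: bottle=2 copper=3 iron=4 leather=1 pipe=28 salt=4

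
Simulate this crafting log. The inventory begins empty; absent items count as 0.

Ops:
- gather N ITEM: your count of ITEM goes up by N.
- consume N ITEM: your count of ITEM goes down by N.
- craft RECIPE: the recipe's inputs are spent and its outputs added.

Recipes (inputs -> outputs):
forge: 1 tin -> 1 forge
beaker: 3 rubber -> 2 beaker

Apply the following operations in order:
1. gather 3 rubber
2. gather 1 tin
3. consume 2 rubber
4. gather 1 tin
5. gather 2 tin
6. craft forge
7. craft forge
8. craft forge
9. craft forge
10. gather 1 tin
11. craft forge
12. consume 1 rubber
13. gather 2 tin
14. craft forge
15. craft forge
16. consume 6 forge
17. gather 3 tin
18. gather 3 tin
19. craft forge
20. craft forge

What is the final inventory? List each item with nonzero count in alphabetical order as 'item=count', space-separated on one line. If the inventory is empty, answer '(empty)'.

After 1 (gather 3 rubber): rubber=3
After 2 (gather 1 tin): rubber=3 tin=1
After 3 (consume 2 rubber): rubber=1 tin=1
After 4 (gather 1 tin): rubber=1 tin=2
After 5 (gather 2 tin): rubber=1 tin=4
After 6 (craft forge): forge=1 rubber=1 tin=3
After 7 (craft forge): forge=2 rubber=1 tin=2
After 8 (craft forge): forge=3 rubber=1 tin=1
After 9 (craft forge): forge=4 rubber=1
After 10 (gather 1 tin): forge=4 rubber=1 tin=1
After 11 (craft forge): forge=5 rubber=1
After 12 (consume 1 rubber): forge=5
After 13 (gather 2 tin): forge=5 tin=2
After 14 (craft forge): forge=6 tin=1
After 15 (craft forge): forge=7
After 16 (consume 6 forge): forge=1
After 17 (gather 3 tin): forge=1 tin=3
After 18 (gather 3 tin): forge=1 tin=6
After 19 (craft forge): forge=2 tin=5
After 20 (craft forge): forge=3 tin=4

Answer: forge=3 tin=4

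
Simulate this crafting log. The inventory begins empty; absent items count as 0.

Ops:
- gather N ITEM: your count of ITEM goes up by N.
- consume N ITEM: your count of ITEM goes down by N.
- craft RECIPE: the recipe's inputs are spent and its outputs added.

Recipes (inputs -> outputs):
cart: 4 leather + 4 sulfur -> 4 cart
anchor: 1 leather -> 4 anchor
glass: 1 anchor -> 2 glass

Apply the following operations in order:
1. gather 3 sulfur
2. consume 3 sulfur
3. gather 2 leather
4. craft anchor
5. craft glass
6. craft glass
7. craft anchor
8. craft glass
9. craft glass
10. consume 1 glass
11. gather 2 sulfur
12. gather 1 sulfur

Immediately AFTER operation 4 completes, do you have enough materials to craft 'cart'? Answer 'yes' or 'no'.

After 1 (gather 3 sulfur): sulfur=3
After 2 (consume 3 sulfur): (empty)
After 3 (gather 2 leather): leather=2
After 4 (craft anchor): anchor=4 leather=1

Answer: no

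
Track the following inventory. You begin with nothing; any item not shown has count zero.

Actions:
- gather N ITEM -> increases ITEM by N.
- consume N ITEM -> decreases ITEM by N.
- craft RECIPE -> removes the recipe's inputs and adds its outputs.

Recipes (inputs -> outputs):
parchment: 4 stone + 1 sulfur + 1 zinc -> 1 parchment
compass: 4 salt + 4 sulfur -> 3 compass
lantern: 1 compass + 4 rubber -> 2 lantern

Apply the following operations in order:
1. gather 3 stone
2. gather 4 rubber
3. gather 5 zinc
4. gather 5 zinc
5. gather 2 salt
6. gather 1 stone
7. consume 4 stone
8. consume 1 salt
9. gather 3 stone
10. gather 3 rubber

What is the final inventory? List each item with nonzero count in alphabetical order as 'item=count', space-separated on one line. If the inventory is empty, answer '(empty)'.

Answer: rubber=7 salt=1 stone=3 zinc=10

Derivation:
After 1 (gather 3 stone): stone=3
After 2 (gather 4 rubber): rubber=4 stone=3
After 3 (gather 5 zinc): rubber=4 stone=3 zinc=5
After 4 (gather 5 zinc): rubber=4 stone=3 zinc=10
After 5 (gather 2 salt): rubber=4 salt=2 stone=3 zinc=10
After 6 (gather 1 stone): rubber=4 salt=2 stone=4 zinc=10
After 7 (consume 4 stone): rubber=4 salt=2 zinc=10
After 8 (consume 1 salt): rubber=4 salt=1 zinc=10
After 9 (gather 3 stone): rubber=4 salt=1 stone=3 zinc=10
After 10 (gather 3 rubber): rubber=7 salt=1 stone=3 zinc=10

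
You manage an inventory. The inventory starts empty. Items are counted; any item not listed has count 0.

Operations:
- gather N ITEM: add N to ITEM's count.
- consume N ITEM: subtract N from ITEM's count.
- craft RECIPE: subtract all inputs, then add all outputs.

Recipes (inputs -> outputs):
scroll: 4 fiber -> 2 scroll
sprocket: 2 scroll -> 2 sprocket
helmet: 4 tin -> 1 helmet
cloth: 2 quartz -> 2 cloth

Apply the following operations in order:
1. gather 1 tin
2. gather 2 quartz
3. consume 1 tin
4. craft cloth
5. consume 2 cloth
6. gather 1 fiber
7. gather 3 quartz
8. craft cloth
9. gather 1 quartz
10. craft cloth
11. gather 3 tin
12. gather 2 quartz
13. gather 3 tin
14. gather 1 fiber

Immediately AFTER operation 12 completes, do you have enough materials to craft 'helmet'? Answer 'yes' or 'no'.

Answer: no

Derivation:
After 1 (gather 1 tin): tin=1
After 2 (gather 2 quartz): quartz=2 tin=1
After 3 (consume 1 tin): quartz=2
After 4 (craft cloth): cloth=2
After 5 (consume 2 cloth): (empty)
After 6 (gather 1 fiber): fiber=1
After 7 (gather 3 quartz): fiber=1 quartz=3
After 8 (craft cloth): cloth=2 fiber=1 quartz=1
After 9 (gather 1 quartz): cloth=2 fiber=1 quartz=2
After 10 (craft cloth): cloth=4 fiber=1
After 11 (gather 3 tin): cloth=4 fiber=1 tin=3
After 12 (gather 2 quartz): cloth=4 fiber=1 quartz=2 tin=3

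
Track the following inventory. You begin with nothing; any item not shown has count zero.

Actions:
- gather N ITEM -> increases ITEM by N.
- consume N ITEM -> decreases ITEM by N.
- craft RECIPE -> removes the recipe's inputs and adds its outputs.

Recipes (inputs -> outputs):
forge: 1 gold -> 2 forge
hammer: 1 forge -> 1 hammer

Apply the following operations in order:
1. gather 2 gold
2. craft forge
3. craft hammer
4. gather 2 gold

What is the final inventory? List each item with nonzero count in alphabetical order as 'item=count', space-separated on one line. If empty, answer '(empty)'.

After 1 (gather 2 gold): gold=2
After 2 (craft forge): forge=2 gold=1
After 3 (craft hammer): forge=1 gold=1 hammer=1
After 4 (gather 2 gold): forge=1 gold=3 hammer=1

Answer: forge=1 gold=3 hammer=1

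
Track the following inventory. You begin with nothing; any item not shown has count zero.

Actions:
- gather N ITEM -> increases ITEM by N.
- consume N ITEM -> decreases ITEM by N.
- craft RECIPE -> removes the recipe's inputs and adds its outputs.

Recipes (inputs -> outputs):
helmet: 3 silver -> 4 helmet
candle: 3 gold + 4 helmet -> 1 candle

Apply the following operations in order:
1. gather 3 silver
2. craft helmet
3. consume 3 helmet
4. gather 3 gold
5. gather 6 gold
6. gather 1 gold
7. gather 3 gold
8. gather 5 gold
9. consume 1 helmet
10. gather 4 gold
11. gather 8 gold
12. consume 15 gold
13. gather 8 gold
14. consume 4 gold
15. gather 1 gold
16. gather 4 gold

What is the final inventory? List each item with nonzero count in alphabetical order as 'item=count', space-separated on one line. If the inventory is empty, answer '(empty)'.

Answer: gold=24

Derivation:
After 1 (gather 3 silver): silver=3
After 2 (craft helmet): helmet=4
After 3 (consume 3 helmet): helmet=1
After 4 (gather 3 gold): gold=3 helmet=1
After 5 (gather 6 gold): gold=9 helmet=1
After 6 (gather 1 gold): gold=10 helmet=1
After 7 (gather 3 gold): gold=13 helmet=1
After 8 (gather 5 gold): gold=18 helmet=1
After 9 (consume 1 helmet): gold=18
After 10 (gather 4 gold): gold=22
After 11 (gather 8 gold): gold=30
After 12 (consume 15 gold): gold=15
After 13 (gather 8 gold): gold=23
After 14 (consume 4 gold): gold=19
After 15 (gather 1 gold): gold=20
After 16 (gather 4 gold): gold=24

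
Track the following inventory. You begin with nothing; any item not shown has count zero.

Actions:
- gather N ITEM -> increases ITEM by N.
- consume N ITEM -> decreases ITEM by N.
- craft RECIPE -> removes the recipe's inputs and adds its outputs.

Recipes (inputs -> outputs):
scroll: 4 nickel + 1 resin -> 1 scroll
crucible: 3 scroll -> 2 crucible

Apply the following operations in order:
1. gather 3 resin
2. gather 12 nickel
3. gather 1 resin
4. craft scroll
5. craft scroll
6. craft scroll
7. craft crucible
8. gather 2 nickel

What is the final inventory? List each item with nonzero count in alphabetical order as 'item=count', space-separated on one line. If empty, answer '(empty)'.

After 1 (gather 3 resin): resin=3
After 2 (gather 12 nickel): nickel=12 resin=3
After 3 (gather 1 resin): nickel=12 resin=4
After 4 (craft scroll): nickel=8 resin=3 scroll=1
After 5 (craft scroll): nickel=4 resin=2 scroll=2
After 6 (craft scroll): resin=1 scroll=3
After 7 (craft crucible): crucible=2 resin=1
After 8 (gather 2 nickel): crucible=2 nickel=2 resin=1

Answer: crucible=2 nickel=2 resin=1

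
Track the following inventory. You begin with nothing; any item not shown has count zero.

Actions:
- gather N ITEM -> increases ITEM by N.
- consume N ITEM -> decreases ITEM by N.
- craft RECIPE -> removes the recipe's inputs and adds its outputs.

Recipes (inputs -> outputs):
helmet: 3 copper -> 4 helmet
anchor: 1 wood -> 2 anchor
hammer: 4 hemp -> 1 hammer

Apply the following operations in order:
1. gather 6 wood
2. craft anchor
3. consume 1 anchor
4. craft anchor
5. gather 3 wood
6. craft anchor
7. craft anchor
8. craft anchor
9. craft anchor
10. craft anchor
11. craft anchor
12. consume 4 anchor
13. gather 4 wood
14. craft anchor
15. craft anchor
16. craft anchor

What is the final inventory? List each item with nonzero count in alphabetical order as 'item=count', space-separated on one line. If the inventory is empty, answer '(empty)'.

After 1 (gather 6 wood): wood=6
After 2 (craft anchor): anchor=2 wood=5
After 3 (consume 1 anchor): anchor=1 wood=5
After 4 (craft anchor): anchor=3 wood=4
After 5 (gather 3 wood): anchor=3 wood=7
After 6 (craft anchor): anchor=5 wood=6
After 7 (craft anchor): anchor=7 wood=5
After 8 (craft anchor): anchor=9 wood=4
After 9 (craft anchor): anchor=11 wood=3
After 10 (craft anchor): anchor=13 wood=2
After 11 (craft anchor): anchor=15 wood=1
After 12 (consume 4 anchor): anchor=11 wood=1
After 13 (gather 4 wood): anchor=11 wood=5
After 14 (craft anchor): anchor=13 wood=4
After 15 (craft anchor): anchor=15 wood=3
After 16 (craft anchor): anchor=17 wood=2

Answer: anchor=17 wood=2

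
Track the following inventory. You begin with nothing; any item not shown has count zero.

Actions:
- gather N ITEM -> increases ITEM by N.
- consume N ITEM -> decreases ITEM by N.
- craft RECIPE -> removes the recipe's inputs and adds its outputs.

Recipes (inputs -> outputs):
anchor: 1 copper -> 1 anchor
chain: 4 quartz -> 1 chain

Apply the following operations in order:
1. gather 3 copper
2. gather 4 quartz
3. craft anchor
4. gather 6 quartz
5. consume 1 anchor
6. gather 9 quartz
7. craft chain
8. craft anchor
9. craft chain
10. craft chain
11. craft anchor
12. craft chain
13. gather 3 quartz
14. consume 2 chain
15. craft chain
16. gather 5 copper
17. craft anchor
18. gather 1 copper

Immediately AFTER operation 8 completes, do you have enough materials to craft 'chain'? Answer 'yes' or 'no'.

After 1 (gather 3 copper): copper=3
After 2 (gather 4 quartz): copper=3 quartz=4
After 3 (craft anchor): anchor=1 copper=2 quartz=4
After 4 (gather 6 quartz): anchor=1 copper=2 quartz=10
After 5 (consume 1 anchor): copper=2 quartz=10
After 6 (gather 9 quartz): copper=2 quartz=19
After 7 (craft chain): chain=1 copper=2 quartz=15
After 8 (craft anchor): anchor=1 chain=1 copper=1 quartz=15

Answer: yes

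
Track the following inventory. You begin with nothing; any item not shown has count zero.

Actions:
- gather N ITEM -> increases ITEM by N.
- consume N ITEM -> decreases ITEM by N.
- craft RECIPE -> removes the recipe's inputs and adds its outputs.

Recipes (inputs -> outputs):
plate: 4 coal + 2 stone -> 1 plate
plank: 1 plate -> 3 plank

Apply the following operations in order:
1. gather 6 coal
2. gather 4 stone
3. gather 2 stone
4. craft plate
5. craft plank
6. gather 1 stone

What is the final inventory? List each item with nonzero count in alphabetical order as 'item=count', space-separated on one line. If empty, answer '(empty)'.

After 1 (gather 6 coal): coal=6
After 2 (gather 4 stone): coal=6 stone=4
After 3 (gather 2 stone): coal=6 stone=6
After 4 (craft plate): coal=2 plate=1 stone=4
After 5 (craft plank): coal=2 plank=3 stone=4
After 6 (gather 1 stone): coal=2 plank=3 stone=5

Answer: coal=2 plank=3 stone=5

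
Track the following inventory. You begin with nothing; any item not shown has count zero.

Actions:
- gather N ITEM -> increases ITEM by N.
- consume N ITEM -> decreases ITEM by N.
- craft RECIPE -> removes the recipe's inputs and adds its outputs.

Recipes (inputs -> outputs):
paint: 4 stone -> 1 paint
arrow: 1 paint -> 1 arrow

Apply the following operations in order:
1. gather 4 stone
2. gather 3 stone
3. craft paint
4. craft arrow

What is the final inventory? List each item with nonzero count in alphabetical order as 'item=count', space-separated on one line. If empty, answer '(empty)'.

Answer: arrow=1 stone=3

Derivation:
After 1 (gather 4 stone): stone=4
After 2 (gather 3 stone): stone=7
After 3 (craft paint): paint=1 stone=3
After 4 (craft arrow): arrow=1 stone=3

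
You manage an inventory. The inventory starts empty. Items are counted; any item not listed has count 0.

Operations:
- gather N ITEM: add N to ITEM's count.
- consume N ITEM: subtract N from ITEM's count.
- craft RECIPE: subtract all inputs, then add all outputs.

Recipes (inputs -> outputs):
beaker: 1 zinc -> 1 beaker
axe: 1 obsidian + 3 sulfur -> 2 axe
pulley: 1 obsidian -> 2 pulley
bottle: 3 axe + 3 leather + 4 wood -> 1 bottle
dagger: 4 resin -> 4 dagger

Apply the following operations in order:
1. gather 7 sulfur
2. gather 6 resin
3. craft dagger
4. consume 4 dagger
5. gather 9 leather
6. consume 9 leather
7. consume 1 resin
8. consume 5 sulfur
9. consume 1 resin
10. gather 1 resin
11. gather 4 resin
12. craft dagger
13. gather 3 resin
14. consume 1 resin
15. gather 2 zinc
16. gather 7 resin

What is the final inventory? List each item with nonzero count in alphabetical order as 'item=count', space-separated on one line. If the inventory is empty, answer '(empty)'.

After 1 (gather 7 sulfur): sulfur=7
After 2 (gather 6 resin): resin=6 sulfur=7
After 3 (craft dagger): dagger=4 resin=2 sulfur=7
After 4 (consume 4 dagger): resin=2 sulfur=7
After 5 (gather 9 leather): leather=9 resin=2 sulfur=7
After 6 (consume 9 leather): resin=2 sulfur=7
After 7 (consume 1 resin): resin=1 sulfur=7
After 8 (consume 5 sulfur): resin=1 sulfur=2
After 9 (consume 1 resin): sulfur=2
After 10 (gather 1 resin): resin=1 sulfur=2
After 11 (gather 4 resin): resin=5 sulfur=2
After 12 (craft dagger): dagger=4 resin=1 sulfur=2
After 13 (gather 3 resin): dagger=4 resin=4 sulfur=2
After 14 (consume 1 resin): dagger=4 resin=3 sulfur=2
After 15 (gather 2 zinc): dagger=4 resin=3 sulfur=2 zinc=2
After 16 (gather 7 resin): dagger=4 resin=10 sulfur=2 zinc=2

Answer: dagger=4 resin=10 sulfur=2 zinc=2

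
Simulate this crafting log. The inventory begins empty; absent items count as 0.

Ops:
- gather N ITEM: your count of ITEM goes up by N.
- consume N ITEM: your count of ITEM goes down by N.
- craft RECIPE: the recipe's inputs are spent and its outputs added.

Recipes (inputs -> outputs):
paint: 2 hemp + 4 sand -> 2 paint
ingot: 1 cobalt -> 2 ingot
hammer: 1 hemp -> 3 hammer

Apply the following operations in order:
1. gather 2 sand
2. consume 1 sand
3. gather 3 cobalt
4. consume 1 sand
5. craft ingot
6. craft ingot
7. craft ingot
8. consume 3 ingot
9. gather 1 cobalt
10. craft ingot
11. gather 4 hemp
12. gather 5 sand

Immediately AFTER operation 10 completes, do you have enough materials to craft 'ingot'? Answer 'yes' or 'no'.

After 1 (gather 2 sand): sand=2
After 2 (consume 1 sand): sand=1
After 3 (gather 3 cobalt): cobalt=3 sand=1
After 4 (consume 1 sand): cobalt=3
After 5 (craft ingot): cobalt=2 ingot=2
After 6 (craft ingot): cobalt=1 ingot=4
After 7 (craft ingot): ingot=6
After 8 (consume 3 ingot): ingot=3
After 9 (gather 1 cobalt): cobalt=1 ingot=3
After 10 (craft ingot): ingot=5

Answer: no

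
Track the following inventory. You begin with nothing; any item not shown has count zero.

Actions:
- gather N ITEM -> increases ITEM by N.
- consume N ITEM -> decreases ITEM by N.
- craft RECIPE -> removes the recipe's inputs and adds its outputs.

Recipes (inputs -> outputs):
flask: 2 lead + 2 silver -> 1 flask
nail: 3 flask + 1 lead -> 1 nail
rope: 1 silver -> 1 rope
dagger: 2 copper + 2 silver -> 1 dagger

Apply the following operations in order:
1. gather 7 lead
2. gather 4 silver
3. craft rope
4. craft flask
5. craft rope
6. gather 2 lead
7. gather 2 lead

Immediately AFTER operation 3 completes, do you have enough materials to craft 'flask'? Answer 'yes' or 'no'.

Answer: yes

Derivation:
After 1 (gather 7 lead): lead=7
After 2 (gather 4 silver): lead=7 silver=4
After 3 (craft rope): lead=7 rope=1 silver=3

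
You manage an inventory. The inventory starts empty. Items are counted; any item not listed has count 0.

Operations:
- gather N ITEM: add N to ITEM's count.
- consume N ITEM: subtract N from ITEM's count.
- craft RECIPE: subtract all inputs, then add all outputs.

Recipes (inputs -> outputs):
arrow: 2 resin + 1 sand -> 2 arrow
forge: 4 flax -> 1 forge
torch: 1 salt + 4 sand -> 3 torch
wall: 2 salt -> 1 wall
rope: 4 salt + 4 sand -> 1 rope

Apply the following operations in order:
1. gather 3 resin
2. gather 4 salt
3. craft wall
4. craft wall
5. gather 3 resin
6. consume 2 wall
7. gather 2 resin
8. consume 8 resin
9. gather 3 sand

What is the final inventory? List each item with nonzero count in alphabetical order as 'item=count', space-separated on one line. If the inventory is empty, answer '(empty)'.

After 1 (gather 3 resin): resin=3
After 2 (gather 4 salt): resin=3 salt=4
After 3 (craft wall): resin=3 salt=2 wall=1
After 4 (craft wall): resin=3 wall=2
After 5 (gather 3 resin): resin=6 wall=2
After 6 (consume 2 wall): resin=6
After 7 (gather 2 resin): resin=8
After 8 (consume 8 resin): (empty)
After 9 (gather 3 sand): sand=3

Answer: sand=3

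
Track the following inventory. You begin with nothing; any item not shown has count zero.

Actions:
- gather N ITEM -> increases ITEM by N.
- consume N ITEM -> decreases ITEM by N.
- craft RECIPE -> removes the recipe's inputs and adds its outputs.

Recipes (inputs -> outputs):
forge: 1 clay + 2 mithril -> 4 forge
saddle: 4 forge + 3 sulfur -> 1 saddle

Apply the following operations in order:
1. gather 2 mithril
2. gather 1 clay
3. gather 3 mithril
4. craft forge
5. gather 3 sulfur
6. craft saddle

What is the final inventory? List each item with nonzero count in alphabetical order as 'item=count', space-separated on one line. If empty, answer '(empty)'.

Answer: mithril=3 saddle=1

Derivation:
After 1 (gather 2 mithril): mithril=2
After 2 (gather 1 clay): clay=1 mithril=2
After 3 (gather 3 mithril): clay=1 mithril=5
After 4 (craft forge): forge=4 mithril=3
After 5 (gather 3 sulfur): forge=4 mithril=3 sulfur=3
After 6 (craft saddle): mithril=3 saddle=1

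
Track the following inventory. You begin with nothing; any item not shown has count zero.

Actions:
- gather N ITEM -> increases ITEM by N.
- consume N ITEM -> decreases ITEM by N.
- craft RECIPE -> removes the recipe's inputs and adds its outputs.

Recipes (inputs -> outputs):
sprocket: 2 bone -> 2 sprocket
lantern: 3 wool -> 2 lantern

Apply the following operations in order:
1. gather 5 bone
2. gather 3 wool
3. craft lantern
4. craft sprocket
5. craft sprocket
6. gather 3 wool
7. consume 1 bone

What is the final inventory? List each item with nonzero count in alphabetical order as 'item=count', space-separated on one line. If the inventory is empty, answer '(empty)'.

Answer: lantern=2 sprocket=4 wool=3

Derivation:
After 1 (gather 5 bone): bone=5
After 2 (gather 3 wool): bone=5 wool=3
After 3 (craft lantern): bone=5 lantern=2
After 4 (craft sprocket): bone=3 lantern=2 sprocket=2
After 5 (craft sprocket): bone=1 lantern=2 sprocket=4
After 6 (gather 3 wool): bone=1 lantern=2 sprocket=4 wool=3
After 7 (consume 1 bone): lantern=2 sprocket=4 wool=3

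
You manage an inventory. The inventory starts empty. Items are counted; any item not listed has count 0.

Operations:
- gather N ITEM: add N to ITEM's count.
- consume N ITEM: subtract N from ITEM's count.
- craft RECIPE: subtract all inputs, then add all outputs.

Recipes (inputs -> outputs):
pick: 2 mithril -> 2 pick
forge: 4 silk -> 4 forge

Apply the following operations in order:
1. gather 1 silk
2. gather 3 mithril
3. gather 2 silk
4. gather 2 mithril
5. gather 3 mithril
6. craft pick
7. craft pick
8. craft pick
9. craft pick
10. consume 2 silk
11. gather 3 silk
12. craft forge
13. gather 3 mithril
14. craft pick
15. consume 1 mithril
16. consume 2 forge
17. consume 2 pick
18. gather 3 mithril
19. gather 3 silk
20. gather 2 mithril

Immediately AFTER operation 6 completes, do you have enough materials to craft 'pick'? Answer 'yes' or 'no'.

After 1 (gather 1 silk): silk=1
After 2 (gather 3 mithril): mithril=3 silk=1
After 3 (gather 2 silk): mithril=3 silk=3
After 4 (gather 2 mithril): mithril=5 silk=3
After 5 (gather 3 mithril): mithril=8 silk=3
After 6 (craft pick): mithril=6 pick=2 silk=3

Answer: yes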